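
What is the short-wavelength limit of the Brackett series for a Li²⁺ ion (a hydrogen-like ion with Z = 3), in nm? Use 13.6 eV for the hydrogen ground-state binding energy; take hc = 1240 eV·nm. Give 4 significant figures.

The Brackett series has lower level n_f = 4; the series limit corresponds to n_i → ∞.
ΔE_max = 13.6 × 9 / 4² = 7.650 eV.
λ_min = 1240 / 7.650 = 162.1 nm.

162.1 nm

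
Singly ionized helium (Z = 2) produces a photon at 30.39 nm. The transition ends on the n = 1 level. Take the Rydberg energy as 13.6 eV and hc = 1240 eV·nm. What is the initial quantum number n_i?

The photon energy is ΔE = hc/λ = 1240 / 30.39 = 40.80 eV.
With Z = 2, ΔE = 54.40 × (1/n_f² − 1/n_i²), so 1/n_f² − 1/n_i² = 0.7501.
With n_f = 1: 1/n_i² = 1/1 − 0.7501 = 0.2499, so n_i ≈ 2.00.

n_i = 2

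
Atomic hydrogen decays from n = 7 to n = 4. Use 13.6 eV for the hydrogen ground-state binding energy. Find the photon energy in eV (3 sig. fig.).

0.572 eV

E_7 = −13.60/49 = −0.2776 eV and E_4 = −13.60/16 = −0.8500 eV.
The photon energy is |E_7 − E_4| = 0.572 eV.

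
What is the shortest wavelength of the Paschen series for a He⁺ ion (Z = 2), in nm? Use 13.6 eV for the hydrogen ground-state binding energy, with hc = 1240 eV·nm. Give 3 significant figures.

The Paschen series has lower level n_f = 3; the series limit corresponds to n_i → ∞.
ΔE_max = 13.6 × 4 / 3² = 6.044 eV.
λ_min = 1240 / 6.044 = 205 nm.

205 nm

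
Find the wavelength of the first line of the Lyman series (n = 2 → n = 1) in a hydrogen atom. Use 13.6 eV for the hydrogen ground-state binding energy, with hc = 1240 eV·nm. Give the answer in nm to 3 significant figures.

The Lyman series terminates on n_f = 1; the first line has n_i = 1+1 = 2.
ΔE = 13.60 × (1/1² − 1/2²) = 10.20 eV.
λ = 1240 / 10.20 = 122 nm.

122 nm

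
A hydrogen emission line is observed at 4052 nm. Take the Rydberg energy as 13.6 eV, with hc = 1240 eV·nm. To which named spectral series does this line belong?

ΔE = 1240/4052 = 0.3060 eV.
This matches 13.6 × (1/4² − 1/5²), so n_f = 4: the Brackett series.

Brackett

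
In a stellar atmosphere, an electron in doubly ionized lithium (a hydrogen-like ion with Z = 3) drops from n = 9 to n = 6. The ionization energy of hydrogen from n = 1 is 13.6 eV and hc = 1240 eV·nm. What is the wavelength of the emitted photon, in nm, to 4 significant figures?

656.5 nm

For Z = 3 the level energies scale as Z², so the effective Rydberg energy is 13.6 × 9 = 122.4 eV.
ΔE = 122.4 × (1/6² − 1/9²) = 122.4 × 0.01543 = 1.889 eV.
λ = hc/ΔE = 1240 / 1.889 = 656.5 nm.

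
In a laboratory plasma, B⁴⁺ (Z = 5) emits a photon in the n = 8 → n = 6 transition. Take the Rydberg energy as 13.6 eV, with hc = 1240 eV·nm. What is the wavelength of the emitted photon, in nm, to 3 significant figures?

300 nm

For Z = 5 the level energies scale as Z², so the effective Rydberg energy is 13.6 × 25 = 340.0 eV.
ΔE = 340.0 × (1/6² − 1/8²) = 340.0 × 0.01215 = 4.132 eV.
λ = hc/ΔE = 1240 / 4.132 = 300 nm.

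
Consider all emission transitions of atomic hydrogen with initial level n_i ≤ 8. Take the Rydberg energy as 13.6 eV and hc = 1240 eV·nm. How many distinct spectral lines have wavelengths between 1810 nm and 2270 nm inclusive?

Enumerate all n_i → n_f pairs with 1 ≤ n_f < n_i ≤ 8 and compute λ = 1240 / [13.6·1·(1/n_f² − 1/n_i²)].
Lines falling in [1810, 2270] nm: 4→3 (1876 nm), 8→4 (1945 nm), 7→4 (2166 nm).

3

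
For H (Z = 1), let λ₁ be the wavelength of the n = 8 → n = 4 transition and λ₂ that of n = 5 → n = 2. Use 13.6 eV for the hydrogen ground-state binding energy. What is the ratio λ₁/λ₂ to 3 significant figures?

4.48

λ ∝ 1/ΔE ∝ 1/(1/n_f² − 1/n_i²), and the Z² and hc factors cancel in the ratio.
λ₁/λ₂ = (1/2² − 1/5²)/(1/4² − 1/8²) = 0.2100/0.04688 = 4.48.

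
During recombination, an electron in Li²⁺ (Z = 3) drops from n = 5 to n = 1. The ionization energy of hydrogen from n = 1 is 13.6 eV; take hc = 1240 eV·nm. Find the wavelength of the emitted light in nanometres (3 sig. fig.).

For Z = 3 the level energies scale as Z², so the effective Rydberg energy is 13.6 × 9 = 122.4 eV.
ΔE = 122.4 × (1/1² − 1/5²) = 122.4 × 0.9600 = 117.5 eV.
λ = hc/ΔE = 1240 / 117.5 = 10.6 nm.

10.6 nm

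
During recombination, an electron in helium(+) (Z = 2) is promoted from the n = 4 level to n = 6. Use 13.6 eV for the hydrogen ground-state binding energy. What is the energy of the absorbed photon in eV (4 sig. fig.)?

1.889 eV

The Bohr energies scale as Z², so for Z = 2: E_n = −54.40/n² eV.
E_6 = −54.40/36 = −1.511 eV and E_4 = −54.40/16 = −3.400 eV.
The photon energy is |E_6 − E_4| = 1.889 eV.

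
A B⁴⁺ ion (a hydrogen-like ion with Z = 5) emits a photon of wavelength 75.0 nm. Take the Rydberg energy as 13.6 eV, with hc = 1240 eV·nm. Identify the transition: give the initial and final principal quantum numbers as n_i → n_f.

The photon energy is ΔE = hc/λ = 1240 / 75.0 = 16.53 eV.
With Z = 5, ΔE = 340.0 × (1/n_f² − 1/n_i²), so 1/n_f² − 1/n_i² = 0.04863.
Trying n_f = 3 gives 1/n_i² = 0.06248, i.e. n_i ≈ 4; this pair matches.

n_i = 4, n_f = 3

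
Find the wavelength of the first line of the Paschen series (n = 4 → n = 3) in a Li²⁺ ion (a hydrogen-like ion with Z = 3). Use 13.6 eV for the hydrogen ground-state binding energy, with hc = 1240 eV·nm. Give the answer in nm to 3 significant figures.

208 nm

The Paschen series terminates on n_f = 3; the first line has n_i = 3+1 = 4.
ΔE = 122.4 × (1/3² − 1/4²) = 5.950 eV.
λ = 1240 / 5.950 = 208 nm.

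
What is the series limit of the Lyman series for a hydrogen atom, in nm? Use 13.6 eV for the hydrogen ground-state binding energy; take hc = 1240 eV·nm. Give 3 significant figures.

91.2 nm

The Lyman series has lower level n_f = 1; the series limit corresponds to n_i → ∞.
ΔE_max = 13.6 × 1 / 1² = 13.60 eV.
λ_min = 1240 / 13.60 = 91.2 nm.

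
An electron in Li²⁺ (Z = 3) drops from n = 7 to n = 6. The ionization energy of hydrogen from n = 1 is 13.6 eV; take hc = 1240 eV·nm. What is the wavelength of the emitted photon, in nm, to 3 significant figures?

For Z = 3 the level energies scale as Z², so the effective Rydberg energy is 13.6 × 9 = 122.4 eV.
ΔE = 122.4 × (1/6² − 1/7²) = 122.4 × 0.007370 = 0.9020 eV.
λ = hc/ΔE = 1240 / 0.9020 = 1370 nm.

1370 nm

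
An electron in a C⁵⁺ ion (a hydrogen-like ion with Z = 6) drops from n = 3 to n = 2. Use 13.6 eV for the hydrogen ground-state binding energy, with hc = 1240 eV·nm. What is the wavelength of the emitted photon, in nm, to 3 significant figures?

For Z = 6 the level energies scale as Z², so the effective Rydberg energy is 13.6 × 36 = 489.6 eV.
ΔE = 489.6 × (1/2² − 1/3²) = 489.6 × 0.1389 = 68.00 eV.
λ = hc/ΔE = 1240 / 68.00 = 18.2 nm.

18.2 nm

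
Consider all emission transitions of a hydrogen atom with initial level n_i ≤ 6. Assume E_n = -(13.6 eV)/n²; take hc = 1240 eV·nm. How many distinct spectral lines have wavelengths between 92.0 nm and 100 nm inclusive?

3

Enumerate all n_i → n_f pairs with 1 ≤ n_f < n_i ≤ 6 and compute λ = 1240 / [13.6·1·(1/n_f² − 1/n_i²)].
Lines falling in [92.0, 100] nm: 6→1 (93.78 nm), 5→1 (94.98 nm), 4→1 (97.25 nm).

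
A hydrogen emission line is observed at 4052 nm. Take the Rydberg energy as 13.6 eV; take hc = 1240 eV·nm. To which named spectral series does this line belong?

Brackett

ΔE = 1240/4052 = 0.3060 eV.
This matches 13.6 × (1/4² − 1/5²), so n_f = 4: the Brackett series.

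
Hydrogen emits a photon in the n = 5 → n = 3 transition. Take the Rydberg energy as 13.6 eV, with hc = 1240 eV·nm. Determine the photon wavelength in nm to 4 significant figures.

1282 nm

ΔE = 13.60 × (1/3² − 1/5²) = 13.60 × 0.07111 = 0.9671 eV.
λ = hc/ΔE = 1240 / 0.9671 = 1282 nm.
This line belongs to the Paschen series.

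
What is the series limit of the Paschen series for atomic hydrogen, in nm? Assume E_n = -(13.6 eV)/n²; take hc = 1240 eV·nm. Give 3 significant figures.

821 nm

The Paschen series has lower level n_f = 3; the series limit corresponds to n_i → ∞.
ΔE_max = 13.6 × 1 / 3² = 1.511 eV.
λ_min = 1240 / 1.511 = 821 nm.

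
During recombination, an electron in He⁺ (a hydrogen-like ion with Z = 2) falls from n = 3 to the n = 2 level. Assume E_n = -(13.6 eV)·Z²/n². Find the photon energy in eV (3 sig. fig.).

7.56 eV

The Bohr energies scale as Z², so for Z = 2: E_n = −54.40/n² eV.
E_3 = −54.40/9 = −6.044 eV and E_2 = −54.40/4 = −13.60 eV.
The photon energy is |E_3 − E_2| = 7.56 eV.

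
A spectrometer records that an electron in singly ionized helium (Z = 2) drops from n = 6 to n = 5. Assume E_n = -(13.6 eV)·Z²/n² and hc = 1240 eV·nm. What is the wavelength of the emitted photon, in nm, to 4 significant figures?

For Z = 2 the level energies scale as Z², so the effective Rydberg energy is 13.6 × 4 = 54.40 eV.
ΔE = 54.40 × (1/5² − 1/6²) = 54.40 × 0.01222 = 0.6649 eV.
λ = hc/ΔE = 1240 / 0.6649 = 1865 nm.

1865 nm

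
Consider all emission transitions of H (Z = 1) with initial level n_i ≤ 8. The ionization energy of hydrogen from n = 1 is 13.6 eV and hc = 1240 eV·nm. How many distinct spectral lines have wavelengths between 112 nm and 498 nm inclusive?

6

Enumerate all n_i → n_f pairs with 1 ≤ n_f < n_i ≤ 8 and compute λ = 1240 / [13.6·1·(1/n_f² − 1/n_i²)].
Lines falling in [112, 498] nm: 2→1 (121.6 nm), 8→2 (389.0 nm), 7→2 (397.1 nm), 6→2 (410.3 nm), 5→2 (434.2 nm), 4→2 (486.3 nm).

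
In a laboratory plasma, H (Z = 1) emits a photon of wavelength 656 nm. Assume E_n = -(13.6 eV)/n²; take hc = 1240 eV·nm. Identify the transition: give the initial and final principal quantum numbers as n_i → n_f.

n_i = 3, n_f = 2

The photon energy is ΔE = hc/λ = 1240 / 656 = 1.890 eV.
With Z = 1, ΔE = 13.60 × (1/n_f² − 1/n_i²), so 1/n_f² − 1/n_i² = 0.1390.
Trying n_f = 2 gives 1/n_i² = 0.1110, i.e. n_i ≈ 3; this pair matches.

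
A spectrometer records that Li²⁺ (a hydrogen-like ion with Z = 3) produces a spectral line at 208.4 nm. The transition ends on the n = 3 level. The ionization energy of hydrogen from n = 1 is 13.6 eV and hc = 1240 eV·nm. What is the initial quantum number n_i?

n_i = 4

The photon energy is ΔE = hc/λ = 1240 / 208.4 = 5.950 eV.
With Z = 3, ΔE = 122.4 × (1/n_f² − 1/n_i²), so 1/n_f² − 1/n_i² = 0.04861.
With n_f = 3: 1/n_i² = 1/9 − 0.04861 = 0.06250, so n_i ≈ 4.00.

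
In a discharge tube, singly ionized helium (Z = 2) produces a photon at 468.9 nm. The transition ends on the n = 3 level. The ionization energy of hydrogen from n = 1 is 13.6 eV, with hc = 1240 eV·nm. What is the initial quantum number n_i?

n_i = 4

The photon energy is ΔE = hc/λ = 1240 / 468.9 = 2.644 eV.
With Z = 2, ΔE = 54.40 × (1/n_f² − 1/n_i²), so 1/n_f² − 1/n_i² = 0.04861.
With n_f = 3: 1/n_i² = 1/9 − 0.04861 = 0.06250, so n_i ≈ 4.00.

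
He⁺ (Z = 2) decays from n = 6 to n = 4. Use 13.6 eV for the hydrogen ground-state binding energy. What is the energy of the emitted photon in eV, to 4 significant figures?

1.889 eV

The Bohr energies scale as Z², so for Z = 2: E_n = −54.40/n² eV.
E_6 = −54.40/36 = −1.511 eV and E_4 = −54.40/16 = −3.400 eV.
The photon energy is |E_6 − E_4| = 1.889 eV.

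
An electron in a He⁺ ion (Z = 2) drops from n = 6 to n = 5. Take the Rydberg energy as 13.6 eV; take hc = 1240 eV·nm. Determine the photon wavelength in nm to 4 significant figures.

For Z = 2 the level energies scale as Z², so the effective Rydberg energy is 13.6 × 4 = 54.40 eV.
ΔE = 54.40 × (1/5² − 1/6²) = 54.40 × 0.01222 = 0.6649 eV.
λ = hc/ΔE = 1240 / 0.6649 = 1865 nm.

1865 nm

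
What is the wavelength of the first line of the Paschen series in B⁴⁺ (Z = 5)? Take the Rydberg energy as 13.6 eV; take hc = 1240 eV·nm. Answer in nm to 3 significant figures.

75.0 nm

The Paschen series terminates on n_f = 3; the first line has n_i = 3+1 = 4.
ΔE = 340.0 × (1/3² − 1/4²) = 16.53 eV.
λ = 1240 / 16.53 = 75.0 nm.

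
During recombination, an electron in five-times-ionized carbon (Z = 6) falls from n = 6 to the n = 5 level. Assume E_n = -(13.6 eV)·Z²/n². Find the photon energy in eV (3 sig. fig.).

5.98 eV

The Bohr energies scale as Z², so for Z = 6: E_n = −489.6/n² eV.
E_6 = −489.6/36 = −13.60 eV and E_5 = −489.6/25 = −19.58 eV.
The photon energy is |E_6 − E_5| = 5.98 eV.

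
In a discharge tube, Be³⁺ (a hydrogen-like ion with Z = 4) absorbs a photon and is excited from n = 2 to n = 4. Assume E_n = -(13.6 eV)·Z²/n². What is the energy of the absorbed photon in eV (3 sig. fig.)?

The Bohr energies scale as Z², so for Z = 4: E_n = −217.6/n² eV.
E_4 = −217.6/16 = −13.60 eV and E_2 = −217.6/4 = −54.40 eV.
The photon energy is |E_4 − E_2| = 40.8 eV.

40.8 eV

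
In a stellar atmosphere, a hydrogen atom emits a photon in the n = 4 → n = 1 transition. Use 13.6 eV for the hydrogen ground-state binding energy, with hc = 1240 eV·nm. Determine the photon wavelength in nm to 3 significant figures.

97.3 nm

ΔE = 13.60 × (1/1² − 1/4²) = 13.60 × 0.9375 = 12.75 eV.
λ = hc/ΔE = 1240 / 12.75 = 97.3 nm.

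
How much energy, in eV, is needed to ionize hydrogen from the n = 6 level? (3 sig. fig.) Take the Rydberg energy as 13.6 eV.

E_6 = −13.60/36 = −0.378 eV, so ionization (to E = 0) requires 0.378 eV.

0.378 eV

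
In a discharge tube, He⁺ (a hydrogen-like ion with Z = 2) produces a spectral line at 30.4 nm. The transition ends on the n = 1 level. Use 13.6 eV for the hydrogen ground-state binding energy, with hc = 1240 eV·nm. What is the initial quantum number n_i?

n_i = 2

The photon energy is ΔE = hc/λ = 1240 / 30.4 = 40.79 eV.
With Z = 2, ΔE = 54.40 × (1/n_f² − 1/n_i²), so 1/n_f² − 1/n_i² = 0.7498.
With n_f = 1: 1/n_i² = 1/1 − 0.7498 = 0.2502, so n_i ≈ 2.00.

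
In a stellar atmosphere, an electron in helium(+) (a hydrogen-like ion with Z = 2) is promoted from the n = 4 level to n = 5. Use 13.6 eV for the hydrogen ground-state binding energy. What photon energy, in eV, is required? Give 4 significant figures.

The Bohr energies scale as Z², so for Z = 2: E_n = −54.40/n² eV.
E_5 = −54.40/25 = −2.176 eV and E_4 = −54.40/16 = −3.400 eV.
The photon energy is |E_5 − E_4| = 1.224 eV.

1.224 eV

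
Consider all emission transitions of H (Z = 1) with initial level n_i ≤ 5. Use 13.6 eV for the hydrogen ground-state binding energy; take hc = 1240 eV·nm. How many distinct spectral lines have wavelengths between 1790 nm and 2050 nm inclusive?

1

Enumerate all n_i → n_f pairs with 1 ≤ n_f < n_i ≤ 5 and compute λ = 1240 / [13.6·1·(1/n_f² − 1/n_i²)].
Lines falling in [1790, 2050] nm: 4→3 (1876 nm).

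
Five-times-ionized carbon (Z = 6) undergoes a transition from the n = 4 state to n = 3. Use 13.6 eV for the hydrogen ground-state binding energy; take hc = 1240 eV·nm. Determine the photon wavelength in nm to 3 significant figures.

52.1 nm

For Z = 6 the level energies scale as Z², so the effective Rydberg energy is 13.6 × 36 = 489.6 eV.
ΔE = 489.6 × (1/3² − 1/4²) = 489.6 × 0.04861 = 23.80 eV.
λ = hc/ΔE = 1240 / 23.80 = 52.1 nm.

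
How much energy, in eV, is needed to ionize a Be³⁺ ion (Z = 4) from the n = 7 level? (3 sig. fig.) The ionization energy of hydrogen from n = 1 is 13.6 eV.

4.44 eV

E_n = −13.6 Z²/n² = −217.6/n² eV for Z = 4.
E_7 = −217.6/49 = −4.44 eV, so ionization (to E = 0) requires 4.44 eV.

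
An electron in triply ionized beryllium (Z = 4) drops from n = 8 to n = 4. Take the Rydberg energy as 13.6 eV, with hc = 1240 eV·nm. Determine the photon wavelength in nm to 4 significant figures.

121.6 nm

For Z = 4 the level energies scale as Z², so the effective Rydberg energy is 13.6 × 16 = 217.6 eV.
ΔE = 217.6 × (1/4² − 1/8²) = 217.6 × 0.04688 = 10.20 eV.
λ = hc/ΔE = 1240 / 10.20 = 121.6 nm.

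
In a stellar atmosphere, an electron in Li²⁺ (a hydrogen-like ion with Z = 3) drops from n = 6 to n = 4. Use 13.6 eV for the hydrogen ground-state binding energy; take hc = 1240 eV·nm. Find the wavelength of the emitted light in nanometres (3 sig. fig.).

292 nm

For Z = 3 the level energies scale as Z², so the effective Rydberg energy is 13.6 × 9 = 122.4 eV.
ΔE = 122.4 × (1/4² − 1/6²) = 122.4 × 0.03472 = 4.250 eV.
λ = hc/ΔE = 1240 / 4.250 = 292 nm.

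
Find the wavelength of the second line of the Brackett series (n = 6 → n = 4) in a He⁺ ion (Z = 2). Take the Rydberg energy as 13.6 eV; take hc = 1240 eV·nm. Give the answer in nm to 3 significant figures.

The Brackett series terminates on n_f = 4; the second line has n_i = 4+2 = 6.
ΔE = 54.40 × (1/4² − 1/6²) = 1.889 eV.
λ = 1240 / 1.889 = 656 nm.

656 nm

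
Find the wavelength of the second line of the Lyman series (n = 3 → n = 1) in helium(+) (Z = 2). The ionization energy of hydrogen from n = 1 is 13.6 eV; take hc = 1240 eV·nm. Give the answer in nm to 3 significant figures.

25.6 nm

The Lyman series terminates on n_f = 1; the second line has n_i = 1+2 = 3.
ΔE = 54.40 × (1/1² − 1/3²) = 48.36 eV.
λ = 1240 / 48.36 = 25.6 nm.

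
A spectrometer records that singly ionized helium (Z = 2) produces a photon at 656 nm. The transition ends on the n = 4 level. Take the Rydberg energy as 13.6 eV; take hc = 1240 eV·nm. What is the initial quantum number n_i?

The photon energy is ΔE = hc/λ = 1240 / 656 = 1.890 eV.
With Z = 2, ΔE = 54.40 × (1/n_f² − 1/n_i²), so 1/n_f² − 1/n_i² = 0.03475.
With n_f = 4: 1/n_i² = 1/16 − 0.03475 = 0.02775, so n_i ≈ 6.00.

n_i = 6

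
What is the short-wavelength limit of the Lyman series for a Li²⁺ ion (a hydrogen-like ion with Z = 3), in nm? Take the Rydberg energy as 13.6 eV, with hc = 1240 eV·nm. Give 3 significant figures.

10.1 nm

The Lyman series has lower level n_f = 1; the series limit corresponds to n_i → ∞.
ΔE_max = 13.6 × 9 / 1² = 122.4 eV.
λ_min = 1240 / 122.4 = 10.1 nm.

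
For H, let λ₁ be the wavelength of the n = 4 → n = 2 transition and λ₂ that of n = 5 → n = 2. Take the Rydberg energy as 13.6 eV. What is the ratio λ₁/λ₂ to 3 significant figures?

λ ∝ 1/ΔE ∝ 1/(1/n_f² − 1/n_i²), and the Z² and hc factors cancel in the ratio.
λ₁/λ₂ = (1/2² − 1/5²)/(1/2² − 1/4²) = 0.2100/0.1875 = 1.12.

1.12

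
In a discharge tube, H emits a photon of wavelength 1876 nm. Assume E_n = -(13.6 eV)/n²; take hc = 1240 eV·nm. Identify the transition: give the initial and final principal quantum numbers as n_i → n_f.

n_i = 4, n_f = 3

The photon energy is ΔE = hc/λ = 1240 / 1876 = 0.6610 eV.
With Z = 1, ΔE = 13.60 × (1/n_f² − 1/n_i²), so 1/n_f² − 1/n_i² = 0.04860.
Trying n_f = 3 gives 1/n_i² = 0.06251, i.e. n_i ≈ 4; this pair matches.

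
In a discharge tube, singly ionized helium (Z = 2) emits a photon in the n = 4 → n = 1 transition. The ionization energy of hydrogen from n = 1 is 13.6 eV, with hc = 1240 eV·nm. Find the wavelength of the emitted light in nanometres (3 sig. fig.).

For Z = 2 the level energies scale as Z², so the effective Rydberg energy is 13.6 × 4 = 54.40 eV.
ΔE = 54.40 × (1/1² − 1/4²) = 54.40 × 0.9375 = 51.00 eV.
λ = hc/ΔE = 1240 / 51.00 = 24.3 nm.

24.3 nm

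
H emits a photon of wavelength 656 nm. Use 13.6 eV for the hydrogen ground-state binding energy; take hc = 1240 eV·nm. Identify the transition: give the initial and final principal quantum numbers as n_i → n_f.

n_i = 3, n_f = 2

The photon energy is ΔE = hc/λ = 1240 / 656 = 1.890 eV.
With Z = 1, ΔE = 13.60 × (1/n_f² − 1/n_i²), so 1/n_f² − 1/n_i² = 0.1390.
Trying n_f = 2 gives 1/n_i² = 0.1110, i.e. n_i ≈ 3; this pair matches.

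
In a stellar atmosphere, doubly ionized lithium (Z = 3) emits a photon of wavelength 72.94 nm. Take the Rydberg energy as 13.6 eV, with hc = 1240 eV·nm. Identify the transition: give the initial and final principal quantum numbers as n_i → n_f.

n_i = 3, n_f = 2

The photon energy is ΔE = hc/λ = 1240 / 72.94 = 17.00 eV.
With Z = 3, ΔE = 122.4 × (1/n_f² − 1/n_i²), so 1/n_f² − 1/n_i² = 0.1389.
Trying n_f = 2 gives 1/n_i² = 0.1111, i.e. n_i ≈ 3; this pair matches.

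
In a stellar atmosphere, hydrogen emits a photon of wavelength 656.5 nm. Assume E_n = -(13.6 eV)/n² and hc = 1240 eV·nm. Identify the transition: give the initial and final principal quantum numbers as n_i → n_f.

n_i = 3, n_f = 2

The photon energy is ΔE = hc/λ = 1240 / 656.5 = 1.889 eV.
With Z = 1, ΔE = 13.60 × (1/n_f² − 1/n_i²), so 1/n_f² − 1/n_i² = 0.1389.
Trying n_f = 2 gives 1/n_i² = 0.1111, i.e. n_i ≈ 3; this pair matches.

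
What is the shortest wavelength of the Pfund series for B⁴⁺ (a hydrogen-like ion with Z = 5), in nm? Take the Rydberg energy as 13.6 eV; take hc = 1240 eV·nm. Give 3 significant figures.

91.2 nm

The Pfund series has lower level n_f = 5; the series limit corresponds to n_i → ∞.
ΔE_max = 13.6 × 25 / 5² = 13.60 eV.
λ_min = 1240 / 13.60 = 91.2 nm.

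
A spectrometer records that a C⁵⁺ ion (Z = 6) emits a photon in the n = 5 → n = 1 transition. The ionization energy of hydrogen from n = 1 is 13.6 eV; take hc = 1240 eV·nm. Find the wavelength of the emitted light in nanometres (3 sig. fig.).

2.64 nm

For Z = 6 the level energies scale as Z², so the effective Rydberg energy is 13.6 × 36 = 489.6 eV.
ΔE = 489.6 × (1/1² − 1/5²) = 489.6 × 0.9600 = 470.0 eV.
λ = hc/ΔE = 1240 / 470.0 = 2.64 nm.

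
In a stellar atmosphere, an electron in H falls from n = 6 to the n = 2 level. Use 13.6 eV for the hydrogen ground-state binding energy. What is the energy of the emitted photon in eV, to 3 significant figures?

E_6 = −13.60/36 = −0.3778 eV and E_2 = −13.60/4 = −3.400 eV.
The photon energy is |E_6 − E_2| = 3.02 eV.

3.02 eV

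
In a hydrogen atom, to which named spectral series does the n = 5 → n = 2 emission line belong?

The series is set by the lower level: n_f = 2 is the Balmer series.

Balmer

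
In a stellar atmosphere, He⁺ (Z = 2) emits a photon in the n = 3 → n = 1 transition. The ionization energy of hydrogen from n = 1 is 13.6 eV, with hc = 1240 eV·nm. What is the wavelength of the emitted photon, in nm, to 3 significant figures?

25.6 nm

For Z = 2 the level energies scale as Z², so the effective Rydberg energy is 13.6 × 4 = 54.40 eV.
ΔE = 54.40 × (1/1² − 1/3²) = 54.40 × 0.8889 = 48.36 eV.
λ = hc/ΔE = 1240 / 48.36 = 25.6 nm.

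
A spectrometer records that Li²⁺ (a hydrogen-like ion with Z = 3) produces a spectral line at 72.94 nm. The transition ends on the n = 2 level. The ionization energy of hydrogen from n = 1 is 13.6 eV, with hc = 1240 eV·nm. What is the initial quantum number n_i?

The photon energy is ΔE = hc/λ = 1240 / 72.94 = 17.00 eV.
With Z = 3, ΔE = 122.4 × (1/n_f² − 1/n_i²), so 1/n_f² − 1/n_i² = 0.1389.
With n_f = 2: 1/n_i² = 1/4 − 0.1389 = 0.1111, so n_i ≈ 3.00.

n_i = 3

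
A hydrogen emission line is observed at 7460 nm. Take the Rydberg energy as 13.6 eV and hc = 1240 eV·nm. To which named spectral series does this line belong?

ΔE = 1240/7460 = 0.1662 eV.
This matches 13.6 × (1/5² − 1/6²), so n_f = 5: the Pfund series.

Pfund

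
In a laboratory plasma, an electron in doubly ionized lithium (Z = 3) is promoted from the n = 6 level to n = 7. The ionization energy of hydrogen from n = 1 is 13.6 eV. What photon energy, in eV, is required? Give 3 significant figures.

0.902 eV

The Bohr energies scale as Z², so for Z = 3: E_n = −122.4/n² eV.
E_7 = −122.4/49 = −2.498 eV and E_6 = −122.4/36 = −3.400 eV.
The photon energy is |E_7 − E_6| = 0.902 eV.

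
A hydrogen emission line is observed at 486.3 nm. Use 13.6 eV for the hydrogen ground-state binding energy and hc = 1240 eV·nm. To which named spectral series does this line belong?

Balmer

ΔE = 1240/486.3 = 2.550 eV.
This matches 13.6 × (1/2² − 1/4²), so n_f = 2: the Balmer series.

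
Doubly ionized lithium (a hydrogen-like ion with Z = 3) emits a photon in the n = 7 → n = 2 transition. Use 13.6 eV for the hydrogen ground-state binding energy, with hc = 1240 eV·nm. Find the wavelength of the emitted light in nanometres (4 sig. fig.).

44.12 nm

For Z = 3 the level energies scale as Z², so the effective Rydberg energy is 13.6 × 9 = 122.4 eV.
ΔE = 122.4 × (1/2² − 1/7²) = 122.4 × 0.2296 = 28.10 eV.
λ = hc/ΔE = 1240 / 28.10 = 44.12 nm.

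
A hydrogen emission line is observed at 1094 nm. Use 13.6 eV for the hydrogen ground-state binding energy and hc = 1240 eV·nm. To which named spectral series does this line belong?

Paschen

ΔE = 1240/1094 = 1.133 eV.
This matches 13.6 × (1/3² − 1/6²), so n_f = 3: the Paschen series.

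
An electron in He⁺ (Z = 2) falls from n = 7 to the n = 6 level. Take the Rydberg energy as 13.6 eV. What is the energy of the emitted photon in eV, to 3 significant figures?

0.401 eV

The Bohr energies scale as Z², so for Z = 2: E_n = −54.40/n² eV.
E_7 = −54.40/49 = −1.110 eV and E_6 = −54.40/36 = −1.511 eV.
The photon energy is |E_7 − E_6| = 0.401 eV.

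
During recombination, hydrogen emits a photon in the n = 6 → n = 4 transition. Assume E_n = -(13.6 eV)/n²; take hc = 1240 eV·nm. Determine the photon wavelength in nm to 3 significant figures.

ΔE = 13.60 × (1/4² − 1/6²) = 13.60 × 0.03472 = 0.4722 eV.
λ = hc/ΔE = 1240 / 0.4722 = 2630 nm.
This line belongs to the Brackett series.

2630 nm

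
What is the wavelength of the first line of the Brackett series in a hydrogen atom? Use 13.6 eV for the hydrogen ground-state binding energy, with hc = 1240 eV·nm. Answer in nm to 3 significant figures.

The Brackett series terminates on n_f = 4; the first line has n_i = 4+1 = 5.
ΔE = 13.60 × (1/4² − 1/5²) = 0.3060 eV.
λ = 1240 / 0.3060 = 4050 nm.

4050 nm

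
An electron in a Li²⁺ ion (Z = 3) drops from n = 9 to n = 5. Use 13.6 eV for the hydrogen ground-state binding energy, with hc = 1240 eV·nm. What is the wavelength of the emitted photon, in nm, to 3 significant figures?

366 nm

For Z = 3 the level energies scale as Z², so the effective Rydberg energy is 13.6 × 9 = 122.4 eV.
ΔE = 122.4 × (1/5² − 1/9²) = 122.4 × 0.02765 = 3.385 eV.
λ = hc/ΔE = 1240 / 3.385 = 366 nm.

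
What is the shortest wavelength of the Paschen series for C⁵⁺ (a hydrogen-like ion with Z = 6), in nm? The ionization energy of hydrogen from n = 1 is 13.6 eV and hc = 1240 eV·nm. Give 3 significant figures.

The Paschen series has lower level n_f = 3; the series limit corresponds to n_i → ∞.
ΔE_max = 13.6 × 36 / 3² = 54.40 eV.
λ_min = 1240 / 54.40 = 22.8 nm.

22.8 nm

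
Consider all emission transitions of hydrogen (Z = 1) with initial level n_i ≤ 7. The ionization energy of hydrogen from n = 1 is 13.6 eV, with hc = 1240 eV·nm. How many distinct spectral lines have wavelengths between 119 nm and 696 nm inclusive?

6

Enumerate all n_i → n_f pairs with 1 ≤ n_f < n_i ≤ 7 and compute λ = 1240 / [13.6·1·(1/n_f² − 1/n_i²)].
Lines falling in [119, 696] nm: 2→1 (121.6 nm), 7→2 (397.1 nm), 6→2 (410.3 nm), 5→2 (434.2 nm), 4→2 (486.3 nm), 3→2 (656.5 nm).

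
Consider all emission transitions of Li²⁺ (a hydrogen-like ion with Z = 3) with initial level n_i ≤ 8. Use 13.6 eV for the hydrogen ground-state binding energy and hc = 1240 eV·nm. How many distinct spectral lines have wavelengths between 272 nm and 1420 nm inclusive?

Enumerate all n_i → n_f pairs with 1 ≤ n_f < n_i ≤ 8 and compute λ = 1240 / [13.6·9·(1/n_f² − 1/n_i²)].
Lines falling in [272, 1420] nm: 6→4 (291.8 nm), 8→5 (415.6 nm), 5→4 (450.3 nm), 7→5 (517.1 nm), 6→5 (828.9 nm), 8→6 (833.6 nm), 7→6 (1375 nm).

7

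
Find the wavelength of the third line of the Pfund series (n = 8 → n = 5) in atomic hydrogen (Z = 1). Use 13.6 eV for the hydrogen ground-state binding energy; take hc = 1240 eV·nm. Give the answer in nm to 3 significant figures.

The Pfund series terminates on n_f = 5; the third line has n_i = 5+3 = 8.
ΔE = 13.60 × (1/5² − 1/8²) = 0.3315 eV.
λ = 1240 / 0.3315 = 3740 nm.

3740 nm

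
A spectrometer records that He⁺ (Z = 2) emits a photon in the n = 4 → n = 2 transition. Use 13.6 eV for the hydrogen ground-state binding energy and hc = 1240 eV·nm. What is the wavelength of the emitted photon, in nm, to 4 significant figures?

For Z = 2 the level energies scale as Z², so the effective Rydberg energy is 13.6 × 4 = 54.40 eV.
ΔE = 54.40 × (1/2² − 1/4²) = 54.40 × 0.1875 = 10.20 eV.
λ = hc/ΔE = 1240 / 10.20 = 121.6 nm.

121.6 nm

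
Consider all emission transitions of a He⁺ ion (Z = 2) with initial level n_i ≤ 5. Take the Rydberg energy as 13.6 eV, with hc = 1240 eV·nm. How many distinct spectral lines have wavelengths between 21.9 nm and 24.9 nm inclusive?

2

Enumerate all n_i → n_f pairs with 1 ≤ n_f < n_i ≤ 5 and compute λ = 1240 / [13.6·4·(1/n_f² − 1/n_i²)].
Lines falling in [21.9, 24.9] nm: 5→1 (23.74 nm), 4→1 (24.31 nm).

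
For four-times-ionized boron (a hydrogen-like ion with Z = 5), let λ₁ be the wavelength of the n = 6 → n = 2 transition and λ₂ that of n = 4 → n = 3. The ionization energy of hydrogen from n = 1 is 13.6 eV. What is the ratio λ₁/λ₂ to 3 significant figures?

0.219

λ ∝ 1/ΔE ∝ 1/(1/n_f² − 1/n_i²), and the Z² and hc factors cancel in the ratio.
λ₁/λ₂ = (1/3² − 1/4²)/(1/2² − 1/6²) = 0.04861/0.2222 = 0.219.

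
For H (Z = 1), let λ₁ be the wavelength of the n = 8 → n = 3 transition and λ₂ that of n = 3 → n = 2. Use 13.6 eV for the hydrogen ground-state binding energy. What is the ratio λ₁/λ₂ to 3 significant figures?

1.45

λ ∝ 1/ΔE ∝ 1/(1/n_f² − 1/n_i²), and the Z² and hc factors cancel in the ratio.
λ₁/λ₂ = (1/2² − 1/3²)/(1/3² − 1/8²) = 0.1389/0.09549 = 1.45.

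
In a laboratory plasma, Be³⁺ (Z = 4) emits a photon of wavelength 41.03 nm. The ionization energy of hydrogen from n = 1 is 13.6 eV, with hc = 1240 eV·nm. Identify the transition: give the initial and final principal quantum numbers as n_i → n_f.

The photon energy is ΔE = hc/λ = 1240 / 41.03 = 30.22 eV.
With Z = 4, ΔE = 217.6 × (1/n_f² − 1/n_i²), so 1/n_f² − 1/n_i² = 0.1389.
Trying n_f = 2 gives 1/n_i² = 0.1111, i.e. n_i ≈ 3; this pair matches.

n_i = 3, n_f = 2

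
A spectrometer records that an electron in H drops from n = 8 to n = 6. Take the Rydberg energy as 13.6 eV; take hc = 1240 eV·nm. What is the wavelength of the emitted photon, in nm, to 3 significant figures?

7500 nm

ΔE = 13.60 × (1/6² − 1/8²) = 13.60 × 0.01215 = 0.1653 eV.
λ = hc/ΔE = 1240 / 0.1653 = 7500 nm.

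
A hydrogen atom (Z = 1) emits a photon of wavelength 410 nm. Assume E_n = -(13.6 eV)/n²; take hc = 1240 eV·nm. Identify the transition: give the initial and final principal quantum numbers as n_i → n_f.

The photon energy is ΔE = hc/λ = 1240 / 410 = 3.024 eV.
With Z = 1, ΔE = 13.60 × (1/n_f² − 1/n_i²), so 1/n_f² − 1/n_i² = 0.2224.
Trying n_f = 2 gives 1/n_i² = 0.02762, i.e. n_i ≈ 6; this pair matches.

n_i = 6, n_f = 2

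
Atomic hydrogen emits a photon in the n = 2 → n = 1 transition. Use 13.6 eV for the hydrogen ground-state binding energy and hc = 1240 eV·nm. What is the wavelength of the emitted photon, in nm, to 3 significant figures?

ΔE = 13.60 × (1/1² − 1/2²) = 13.60 × 0.7500 = 10.20 eV.
λ = hc/ΔE = 1240 / 10.20 = 122 nm.

122 nm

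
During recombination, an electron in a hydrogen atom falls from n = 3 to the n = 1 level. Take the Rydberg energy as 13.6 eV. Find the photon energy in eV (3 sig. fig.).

E_3 = −13.60/9 = −1.511 eV and E_1 = −13.60/1 = −13.60 eV.
The photon energy is |E_3 − E_1| = 12.1 eV.

12.1 eV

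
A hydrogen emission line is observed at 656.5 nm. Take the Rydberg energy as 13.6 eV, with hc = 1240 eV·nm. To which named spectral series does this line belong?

ΔE = 1240/656.5 = 1.889 eV.
This matches 13.6 × (1/2² − 1/3²), so n_f = 2: the Balmer series.

Balmer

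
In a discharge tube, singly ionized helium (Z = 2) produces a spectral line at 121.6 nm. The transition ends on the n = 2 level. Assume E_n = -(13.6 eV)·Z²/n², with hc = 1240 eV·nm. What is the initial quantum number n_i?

n_i = 4

The photon energy is ΔE = hc/λ = 1240 / 121.6 = 10.20 eV.
With Z = 2, ΔE = 54.40 × (1/n_f² − 1/n_i²), so 1/n_f² − 1/n_i² = 0.1875.
With n_f = 2: 1/n_i² = 1/4 − 0.1875 = 0.06255, so n_i ≈ 4.00.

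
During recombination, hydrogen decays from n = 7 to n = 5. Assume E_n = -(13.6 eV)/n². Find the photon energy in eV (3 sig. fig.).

E_7 = −13.60/49 = −0.2776 eV and E_5 = −13.60/25 = −0.5440 eV.
The photon energy is |E_7 − E_5| = 0.266 eV.

0.266 eV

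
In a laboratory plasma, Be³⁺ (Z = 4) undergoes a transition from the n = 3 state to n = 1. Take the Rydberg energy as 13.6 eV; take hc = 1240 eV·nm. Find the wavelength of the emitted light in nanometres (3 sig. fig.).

For Z = 4 the level energies scale as Z², so the effective Rydberg energy is 13.6 × 16 = 217.6 eV.
ΔE = 217.6 × (1/1² − 1/3²) = 217.6 × 0.8889 = 193.4 eV.
λ = hc/ΔE = 1240 / 193.4 = 6.41 nm.

6.41 nm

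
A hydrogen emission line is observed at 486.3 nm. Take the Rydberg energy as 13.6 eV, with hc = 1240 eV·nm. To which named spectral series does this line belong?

ΔE = 1240/486.3 = 2.550 eV.
This matches 13.6 × (1/2² − 1/4²), so n_f = 2: the Balmer series.

Balmer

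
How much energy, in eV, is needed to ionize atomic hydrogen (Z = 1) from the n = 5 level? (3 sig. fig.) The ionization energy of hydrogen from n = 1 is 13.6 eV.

0.544 eV

E_5 = −13.60/25 = −0.544 eV, so ionization (to E = 0) requires 0.544 eV.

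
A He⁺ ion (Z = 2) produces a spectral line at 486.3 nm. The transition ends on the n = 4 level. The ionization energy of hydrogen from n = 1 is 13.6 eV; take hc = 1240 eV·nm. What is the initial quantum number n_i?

n_i = 8

The photon energy is ΔE = hc/λ = 1240 / 486.3 = 2.550 eV.
With Z = 2, ΔE = 54.40 × (1/n_f² − 1/n_i²), so 1/n_f² − 1/n_i² = 0.04687.
With n_f = 4: 1/n_i² = 1/16 − 0.04687 = 0.01563, so n_i ≈ 8.00.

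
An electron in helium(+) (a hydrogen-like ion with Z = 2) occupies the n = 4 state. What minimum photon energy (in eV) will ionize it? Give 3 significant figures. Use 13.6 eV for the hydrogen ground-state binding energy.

E_n = −13.6 Z²/n² = −54.40/n² eV for Z = 2.
E_4 = −54.40/16 = −3.40 eV, so ionization (to E = 0) requires 3.40 eV.

3.40 eV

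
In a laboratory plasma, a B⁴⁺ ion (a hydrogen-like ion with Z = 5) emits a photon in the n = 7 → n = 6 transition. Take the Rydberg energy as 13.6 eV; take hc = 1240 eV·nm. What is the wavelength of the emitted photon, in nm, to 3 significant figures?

For Z = 5 the level energies scale as Z², so the effective Rydberg energy is 13.6 × 25 = 340.0 eV.
ΔE = 340.0 × (1/6² − 1/7²) = 340.0 × 0.007370 = 2.506 eV.
λ = hc/ΔE = 1240 / 2.506 = 495 nm.

495 nm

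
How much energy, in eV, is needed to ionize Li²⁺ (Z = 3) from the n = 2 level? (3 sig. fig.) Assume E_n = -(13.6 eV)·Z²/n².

E_n = −13.6 Z²/n² = −122.4/n² eV for Z = 3.
E_2 = −122.4/4 = −30.6 eV, so ionization (to E = 0) requires 30.6 eV.

30.6 eV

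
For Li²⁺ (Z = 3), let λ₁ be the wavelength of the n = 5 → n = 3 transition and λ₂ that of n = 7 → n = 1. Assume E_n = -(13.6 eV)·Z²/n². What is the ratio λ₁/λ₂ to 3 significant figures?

λ ∝ 1/ΔE ∝ 1/(1/n_f² − 1/n_i²), and the Z² and hc factors cancel in the ratio.
λ₁/λ₂ = (1/1² − 1/7²)/(1/3² − 1/5²) = 0.9796/0.07111 = 13.8.

13.8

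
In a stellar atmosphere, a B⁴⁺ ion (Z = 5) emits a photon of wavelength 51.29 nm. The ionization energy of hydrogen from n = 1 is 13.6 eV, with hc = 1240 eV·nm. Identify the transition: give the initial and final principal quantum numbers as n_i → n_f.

The photon energy is ΔE = hc/λ = 1240 / 51.29 = 24.18 eV.
With Z = 5, ΔE = 340.0 × (1/n_f² − 1/n_i²), so 1/n_f² − 1/n_i² = 0.07111.
Trying n_f = 3 gives 1/n_i² = 0.04000, i.e. n_i ≈ 5; this pair matches.

n_i = 5, n_f = 3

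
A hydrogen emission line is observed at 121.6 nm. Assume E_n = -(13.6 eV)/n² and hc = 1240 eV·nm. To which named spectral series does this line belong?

ΔE = 1240/121.6 = 10.20 eV.
This matches 13.6 × (1/1² − 1/2²), so n_f = 1: the Lyman series.

Lyman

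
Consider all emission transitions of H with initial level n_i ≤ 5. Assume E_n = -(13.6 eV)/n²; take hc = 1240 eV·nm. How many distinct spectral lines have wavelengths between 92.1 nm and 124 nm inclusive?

Enumerate all n_i → n_f pairs with 1 ≤ n_f < n_i ≤ 5 and compute λ = 1240 / [13.6·1·(1/n_f² − 1/n_i²)].
Lines falling in [92.1, 124] nm: 5→1 (94.98 nm), 4→1 (97.25 nm), 3→1 (102.6 nm), 2→1 (121.6 nm).

4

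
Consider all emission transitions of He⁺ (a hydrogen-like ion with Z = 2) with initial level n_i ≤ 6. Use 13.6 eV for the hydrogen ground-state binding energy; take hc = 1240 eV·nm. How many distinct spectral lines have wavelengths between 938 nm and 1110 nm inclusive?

1

Enumerate all n_i → n_f pairs with 1 ≤ n_f < n_i ≤ 6 and compute λ = 1240 / [13.6·4·(1/n_f² − 1/n_i²)].
Lines falling in [938, 1110] nm: 5→4 (1013 nm).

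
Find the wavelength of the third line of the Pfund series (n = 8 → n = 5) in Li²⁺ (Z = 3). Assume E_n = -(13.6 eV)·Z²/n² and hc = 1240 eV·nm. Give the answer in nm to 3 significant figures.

416 nm

The Pfund series terminates on n_f = 5; the third line has n_i = 5+3 = 8.
ΔE = 122.4 × (1/5² − 1/8²) = 2.984 eV.
λ = 1240 / 2.984 = 416 nm.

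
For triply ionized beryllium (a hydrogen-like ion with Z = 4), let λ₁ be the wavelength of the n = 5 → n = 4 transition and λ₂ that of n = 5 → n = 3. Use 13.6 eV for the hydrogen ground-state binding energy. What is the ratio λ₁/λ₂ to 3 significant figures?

λ ∝ 1/ΔE ∝ 1/(1/n_f² − 1/n_i²), and the Z² and hc factors cancel in the ratio.
λ₁/λ₂ = (1/3² − 1/5²)/(1/4² − 1/5²) = 0.07111/0.02250 = 3.16.

3.16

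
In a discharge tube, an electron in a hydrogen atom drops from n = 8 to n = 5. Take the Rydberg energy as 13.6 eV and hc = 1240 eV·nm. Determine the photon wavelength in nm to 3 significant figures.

3740 nm

ΔE = 13.60 × (1/5² − 1/8²) = 13.60 × 0.02438 = 0.3315 eV.
λ = hc/ΔE = 1240 / 0.3315 = 3740 nm.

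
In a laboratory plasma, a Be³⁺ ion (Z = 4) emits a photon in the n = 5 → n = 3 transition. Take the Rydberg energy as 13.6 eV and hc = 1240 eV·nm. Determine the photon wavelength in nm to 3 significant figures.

For Z = 4 the level energies scale as Z², so the effective Rydberg energy is 13.6 × 16 = 217.6 eV.
ΔE = 217.6 × (1/3² − 1/5²) = 217.6 × 0.07111 = 15.47 eV.
λ = hc/ΔE = 1240 / 15.47 = 80.1 nm.

80.1 nm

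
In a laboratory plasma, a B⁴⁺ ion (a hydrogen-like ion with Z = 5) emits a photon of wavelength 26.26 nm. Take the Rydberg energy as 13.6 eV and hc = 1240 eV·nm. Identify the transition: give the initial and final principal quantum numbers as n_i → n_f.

The photon energy is ΔE = hc/λ = 1240 / 26.26 = 47.22 eV.
With Z = 5, ΔE = 340.0 × (1/n_f² − 1/n_i²), so 1/n_f² − 1/n_i² = 0.1389.
Trying n_f = 2 gives 1/n_i² = 0.1111, i.e. n_i ≈ 3; this pair matches.

n_i = 3, n_f = 2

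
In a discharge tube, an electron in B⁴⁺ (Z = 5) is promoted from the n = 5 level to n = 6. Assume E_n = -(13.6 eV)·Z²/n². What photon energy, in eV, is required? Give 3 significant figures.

4.16 eV

The Bohr energies scale as Z², so for Z = 5: E_n = −340.0/n² eV.
E_6 = −340.0/36 = −9.444 eV and E_5 = −340.0/25 = −13.60 eV.
The photon energy is |E_6 − E_5| = 4.16 eV.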